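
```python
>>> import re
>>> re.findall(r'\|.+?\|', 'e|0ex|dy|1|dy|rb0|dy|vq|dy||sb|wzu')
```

['|0ex|', '|1|', '|rb0|', '|vq|', '||sb|']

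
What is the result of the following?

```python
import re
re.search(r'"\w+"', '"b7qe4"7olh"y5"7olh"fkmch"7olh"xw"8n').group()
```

'"b7qe4"'

`search` walks the string left to right and returns the first match it finds.
The match spans [0:7] → '"b7qe4"'.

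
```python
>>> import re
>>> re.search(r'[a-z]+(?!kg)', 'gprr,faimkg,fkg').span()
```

(0, 4)

A negative assertion filters positions out without eating any characters.
`search` walks the string left to right and returns the first match it finds.
The match spans [0:4] → 'gprr'.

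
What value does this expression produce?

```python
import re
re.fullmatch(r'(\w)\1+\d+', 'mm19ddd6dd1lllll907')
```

A backreference is literal: `\1` must see the identical characters the first group matched.
`re.fullmatch` requires the pattern to consume the entire string.
Here the string isn't matched end-to-end, so the call returns None.

None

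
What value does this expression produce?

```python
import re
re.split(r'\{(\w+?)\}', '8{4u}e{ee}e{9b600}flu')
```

Matches to split on: at [1:5] → '{4u}'; at [6:10] → '{ee}'; at [11:18] → '{9b600}'.
The group in the pattern means `split` returns the separators' captures alongside the pieces.

['8', '4u', 'e', 'ee', 'e', '9b600', 'flu']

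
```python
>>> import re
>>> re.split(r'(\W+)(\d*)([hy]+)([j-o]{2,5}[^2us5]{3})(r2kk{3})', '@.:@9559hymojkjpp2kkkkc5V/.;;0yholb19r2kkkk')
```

['@.:@9559hymojkjpp2kkkkc5V', '/.;;', '0', 'yh', 'olb19', 'r2kkkk', '']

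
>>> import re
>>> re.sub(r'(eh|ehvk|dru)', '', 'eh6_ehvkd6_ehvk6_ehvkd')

'6_vkd6_vk6_vkd'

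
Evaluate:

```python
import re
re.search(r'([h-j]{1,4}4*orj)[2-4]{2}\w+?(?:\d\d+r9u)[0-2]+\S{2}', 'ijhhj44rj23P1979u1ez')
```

None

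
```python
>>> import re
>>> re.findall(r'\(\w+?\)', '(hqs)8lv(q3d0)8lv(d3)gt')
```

['(hqs)', '(q3d0)', '(d3)']

Matches: at [0:5] → '(hqs)'; at [8:14] → '(q3d0)'; at [17:21] → '(d3)'.
No capturing groups, so `findall` returns the 3 full match strings.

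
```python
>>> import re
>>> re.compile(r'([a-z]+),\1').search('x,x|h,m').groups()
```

('x',)

The backreference `\1` re-matches whatever the first group consumed, character for character.
Unlike `match`, `search` isn't anchored — it looks for the pattern anywhere in the string.
The match spans [0:3] → 'x,x'.
Captured: group 1 = 'x'.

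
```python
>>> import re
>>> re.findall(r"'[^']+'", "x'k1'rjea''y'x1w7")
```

["'k1'", "'y'"]

Scanning left to right: at [1:5] → "'k1'"; at [10:13] → "'y'".
`findall` yields the raw match text (2 of them) because the pattern has no groups.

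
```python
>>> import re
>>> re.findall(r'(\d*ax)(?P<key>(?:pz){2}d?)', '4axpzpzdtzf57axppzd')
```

Pattern: zero or more of a digit, then the literal 'ax' (captured); then the literal 'pz' repeated 2 times, then optionally the literal 'd' (captured as 'key').
With 2 capturing groups, `findall` returns a 2-tuple per match.

[('4ax', 'pzpzd')]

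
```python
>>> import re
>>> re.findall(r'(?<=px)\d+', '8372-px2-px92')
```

['2', '92']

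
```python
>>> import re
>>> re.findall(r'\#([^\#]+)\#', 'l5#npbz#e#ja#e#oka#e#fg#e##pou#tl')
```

['npbz', 'ja', 'oka', 'fg', 'pou']

With a single group, `findall` returns only what that group captured — 5 items.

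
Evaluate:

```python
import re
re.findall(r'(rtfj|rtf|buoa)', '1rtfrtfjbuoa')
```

Alternation tries branches left to right and keeps the first one that lets the overall match succeed at that position.
Walking the string: at [1:4] match 'rtf', group 1 = 'rtf'; at [4:8] match 'rtfj', group 1 = 'rtfj'; at [8:12] match 'buoa', group 1 = 'buoa'.
Because there's exactly one group, `findall` drops the full match and keeps group 1 from each hit.

['rtf', 'rtfj', 'buoa']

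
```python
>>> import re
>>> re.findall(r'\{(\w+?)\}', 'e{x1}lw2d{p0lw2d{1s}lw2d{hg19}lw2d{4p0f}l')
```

['x1', '1s', 'hg19', '4p0f']

Matches: at [1:5] match '{x1}', group 1 = 'x1'; at [16:20] match '{1s}', group 1 = '1s'; at [24:30] match '{hg19}', group 1 = 'hg19'; at [34:40] match '{4p0f}', group 1 = '4p0f'.
Because there's exactly one group, `findall` drops the full match and keeps group 1 from each hit.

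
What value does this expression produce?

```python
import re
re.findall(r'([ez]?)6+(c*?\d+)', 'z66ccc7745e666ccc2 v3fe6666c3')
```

[('z', 'ccc7745'), ('e', 'ccc2'), ('e', 'c3')]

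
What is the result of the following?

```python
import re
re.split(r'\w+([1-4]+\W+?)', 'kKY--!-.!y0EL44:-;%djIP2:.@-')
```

['kKY--!-.!', '4:', '-;%', '2:', '.@-']

This matches one or more of a word character; then one or more of a character in [1-4], then one or more of a non-word character (lazy) (captured).
A non-greedy quantifier consumes as few characters as it can — just enough that the remainder of the pattern still matches from where it stops; whatever follows it matches normally.
Matches to split on: at [9:16] → 'y0EL44:'; at [19:25] → 'djIP2:'.
With a capturing group present, the delimiter's captured portion is kept in the result list.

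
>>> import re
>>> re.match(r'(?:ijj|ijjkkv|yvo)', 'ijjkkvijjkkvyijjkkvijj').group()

Branches in `(...|...)` are attempted left-to-right; the first branch that allows the whole pattern to succeed is taken.
`re.match` only tries the pattern at the start of the string.
The match spans [0:3] → 'ijj'.

'ijj'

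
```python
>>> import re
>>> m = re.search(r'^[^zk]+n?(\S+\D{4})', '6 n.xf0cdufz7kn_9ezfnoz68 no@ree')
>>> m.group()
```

'6 n.xf0cdufz7kn_9ezfnoz68 no@'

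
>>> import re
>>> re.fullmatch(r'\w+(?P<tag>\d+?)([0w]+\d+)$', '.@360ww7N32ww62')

`re.fullmatch` is like wrapping the pattern in `^…$` (in single-line mode).
Here there's no way to consume every character, so the call returns None.

None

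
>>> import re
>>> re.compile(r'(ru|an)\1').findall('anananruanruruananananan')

['an', 'ru', 'an', 'an']

`\1` has to match the exact text group 1 already captured.
Walking the string: at [0:4] match 'anan', group 1 = 'an'; at [10:14] match 'ruru', group 1 = 'ru'; at [14:18] match 'anan', group 1 = 'an'; at [18:22] match 'anan', group 1 = 'an'.
Because there's exactly one group, `findall` drops the full match and keeps group 1 from each hit.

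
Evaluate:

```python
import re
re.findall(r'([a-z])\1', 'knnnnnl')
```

`\1` has to match the exact text group 1 already captured.
`findall` collects group 1 from each match (2 total).

['n', 'n']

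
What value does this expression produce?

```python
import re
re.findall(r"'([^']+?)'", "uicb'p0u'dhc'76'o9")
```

['p0u', '76']

Scanning left to right: at [4:9] match "'p0u'", group 1 = 'p0u'; at [12:16] match "'76'", group 1 = '76'.
With a single group, `findall` returns only what that group captured — 2 items.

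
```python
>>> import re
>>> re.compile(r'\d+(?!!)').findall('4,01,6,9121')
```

Because the assertion is negative and zero-width, positions next to the forbidden text are skipped.
Walking the string: at [0:1] → '4'; at [2:4] → '01'; at [5:6] → '6'; at [7:11] → '9121'.
With no groups in the pattern, `findall` gives back each whole match — 4 here.

['4', '01', '6', '9121']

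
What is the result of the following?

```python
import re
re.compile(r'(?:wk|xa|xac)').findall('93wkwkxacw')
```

['wk', 'wk', 'xa']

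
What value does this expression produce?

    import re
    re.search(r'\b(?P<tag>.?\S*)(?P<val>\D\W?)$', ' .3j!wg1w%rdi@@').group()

'3j!wg1w%rdi@@'

Pattern: a word boundary (`\b`, zero-width); then optionally any character, then zero or more of a non-whitespace character (captured as 'tag'); then a non-digit, then optionally a non-word character (captured as 'val'); then anchored at the end.
Unlike `match`, `search` isn't anchored — it looks for the pattern anywhere in the string.
The match spans [2:15] → '3j!wg1w%rdi@@'.
Captured: group 1 = '3j!wg1w%rdi@', group 2 = '@'.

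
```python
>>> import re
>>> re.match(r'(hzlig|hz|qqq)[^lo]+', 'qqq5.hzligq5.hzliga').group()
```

`match` is anchored at position 0; if the pattern doesn't fit there, it returns None.
The match spans [0:7] → 'qqq5.hz'.
Captured: group 1 = 'qqq'.

'qqq5.hz'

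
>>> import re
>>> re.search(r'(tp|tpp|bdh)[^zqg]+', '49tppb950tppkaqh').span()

(2, 14)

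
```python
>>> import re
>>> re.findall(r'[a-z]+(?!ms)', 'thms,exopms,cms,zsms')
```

The negative lookahead/lookbehind blocks any match where the forbidden context is present.
Since nothing is captured, `findall` lists the 4 matched substrings directly.

['thms', 'exopms', 'cms', 'zsms']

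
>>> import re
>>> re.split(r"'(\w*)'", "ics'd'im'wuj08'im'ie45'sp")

['ics', 'd', 'im', 'wuj08', 'im', 'ie45', 'sp']

Because the pattern has a capturing group, `split` also inserts each captured text between the pieces.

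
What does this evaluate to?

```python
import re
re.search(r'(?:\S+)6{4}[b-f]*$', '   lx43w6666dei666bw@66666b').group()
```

This matches one or more of a non-whitespace character (non-capturing group); then exactly 4 of a literal '6'; then zero or more of a character in [b-f]; then anchored at the end.
`re.search` scans for the first position where the pattern succeeds.
The match spans [3:27] → 'lx43w6666dei666bw@66666b'.

'lx43w6666dei666bw@66666b'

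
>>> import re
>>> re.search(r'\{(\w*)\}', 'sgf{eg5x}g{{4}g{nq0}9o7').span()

(3, 9)

The match spans [3:9] → '{eg5x}'.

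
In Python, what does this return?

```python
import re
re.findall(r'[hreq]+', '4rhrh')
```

The pattern matches one or more of one of [hreq].
Scanning left to right: at [1:5] → 'rhrh'.
Since nothing is captured, `findall` lists the 1 matched substring directly.

['rhrh']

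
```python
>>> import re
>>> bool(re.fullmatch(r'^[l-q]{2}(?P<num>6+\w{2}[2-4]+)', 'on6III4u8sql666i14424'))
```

False

Pattern: anchored at the start of the string; then exactly 2 of a character in [l-q]; then one or more of a literal '6', then exactly 2 of a word character, then one or more of a character in [2-4] (captured as 'num').
`fullmatch` succeeds only if the pattern covers the string from start to end.
Here there's no way to consume every character, so the call returns None, and `bool(None)` is False.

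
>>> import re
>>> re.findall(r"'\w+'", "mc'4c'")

["'4c'"]

Matches: at [2:6] → "'4c'".
No capturing groups, so `findall` returns the 1 full match string.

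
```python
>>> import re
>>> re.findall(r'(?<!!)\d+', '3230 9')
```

['3230', '9']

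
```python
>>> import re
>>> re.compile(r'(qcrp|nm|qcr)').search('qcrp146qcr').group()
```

Alternation isn't longest-match — the leftmost alternative that fits at this position is chosen.
The match spans [0:4] → 'qcrp'.

'qcrp'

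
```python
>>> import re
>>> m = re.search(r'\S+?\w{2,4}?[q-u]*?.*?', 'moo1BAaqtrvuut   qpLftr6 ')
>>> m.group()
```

Pattern: one or more of a non-whitespace character (lazy), then 2 to 4 of a word character (lazy); then zero or more of a character in [q-u] (lazy), then zero or more of any character (lazy).
The `?` after the quantifier makes it lazy — it takes as little as possible before letting the rest of the pattern try.
`re.search` scans for the first position where the pattern succeeds.
The match spans [0:3] → 'moo'.

'moo'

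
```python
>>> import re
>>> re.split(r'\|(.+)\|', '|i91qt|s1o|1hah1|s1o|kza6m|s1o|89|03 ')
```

['', 'i91qt|s1o|1hah1|s1o|kza6m|s1o|89', '03 ']

`re.split` interleaves the captured-group text with the surrounding fragments.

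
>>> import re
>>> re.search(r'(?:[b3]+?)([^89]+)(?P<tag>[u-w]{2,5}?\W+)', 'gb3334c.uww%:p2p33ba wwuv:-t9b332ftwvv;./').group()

This matches one or more of one of [b3] (lazy) (non-capturing group); then one or more of any character except [89] (captured); then 2 to 5 of a character in [u-w] (lazy), then one or more of a non-word character (captured as 'tag').
`search` walks the string left to right and returns the first match it finds.
The match spans [1:27] → 'b3334c.uww%:p2p33ba wwuv:-'.
Captured: group 1 = '3334c.uww%:p2p33ba ww', group 2 = 'uv:-'.

'b3334c.uww%:p2p33ba wwuv:-'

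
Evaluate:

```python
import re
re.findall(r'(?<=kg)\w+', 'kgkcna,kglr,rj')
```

Lookahead/lookbehind check context without consuming it, so the matched span excludes the asserted characters.
Matches: at [2:6] → 'kcna'; at [9:11] → 'lr'.
No capturing groups, so `findall` returns the 2 full match strings.

['kcna', 'lr']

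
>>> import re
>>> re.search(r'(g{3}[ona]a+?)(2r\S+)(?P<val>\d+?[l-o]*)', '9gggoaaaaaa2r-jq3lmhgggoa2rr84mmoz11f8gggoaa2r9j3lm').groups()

('gggoaaaaaa', '2r-jq3lmhgggoa2rr84mmoz11f8gggoaa2r9j', '3lm')

This matches exactly 3 of a literal 'g', then one of [ona], then one or more of the literal 'a' (lazy) (captured); then the literal '2r', then one or more of a non-whitespace character (captured); then one or more of a digit (lazy), then zero or more of a character in [l-o] (captured as 'val').
`search` walks the string left to right and returns the first match it finds.
The match spans [1:51] → 'gggoaaaaaa2r-jq3lmhgggoa2rr84mmoz11f8gggoaa2r9j3lm'.
Captured: group 1 = 'gggoaaaaaa', group 2 = '2r-jq3lmhgggoa2rr84mmoz11f8gggoaa2r9j', group 3 = '3lm'.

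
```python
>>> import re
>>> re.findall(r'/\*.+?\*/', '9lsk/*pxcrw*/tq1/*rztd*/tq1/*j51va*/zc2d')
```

['/*pxcrw*/', '/*rztd*/', '/*j51va*/']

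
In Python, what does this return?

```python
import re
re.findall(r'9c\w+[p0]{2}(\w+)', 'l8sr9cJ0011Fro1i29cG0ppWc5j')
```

['Wc5j']

Pattern: the literal '9c', then one or more of a word character, then exactly 2 of one of [p0]; then one or more of a word character (captured).
Walking the string: at [4:27] match '9cJ0011Fro1i29cG0ppWc5j', group 1 = 'Wc5j'.
One capturing group, so `findall` returns just the captured substring from the one match — 1 in all.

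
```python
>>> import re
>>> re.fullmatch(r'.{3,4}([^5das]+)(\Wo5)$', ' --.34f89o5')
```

`re.fullmatch` is like wrapping the pattern in `^…$` (in single-line mode).
Here there's no way to consume every character, so the call returns None.

None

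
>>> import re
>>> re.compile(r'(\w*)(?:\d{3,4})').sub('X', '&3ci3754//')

The pattern matches zero or more of a word character (captured); then 3 to 4 of a digit (non-capturing group).
Matches: at [1:8] → '3ci3754'.
`sub` substitutes 'X' at each match site.

'&X//'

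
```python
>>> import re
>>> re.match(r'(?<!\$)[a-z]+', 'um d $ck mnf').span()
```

(0, 2)

`re.match` won't scan ahead — the pattern has to work from the very first character.
The match spans [0:2] → 'um'.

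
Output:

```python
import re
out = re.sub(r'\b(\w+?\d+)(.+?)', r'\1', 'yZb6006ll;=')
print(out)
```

The `?` after the quantifier makes it lazy — it takes as little as possible before letting the rest of the pattern try.
Each match is replaced using the text its own group 1 captured.

yZb6006l;=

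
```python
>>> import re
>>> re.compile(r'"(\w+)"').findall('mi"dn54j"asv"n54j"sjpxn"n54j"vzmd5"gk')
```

['dn54j', 'n54j', 'n54j']

Walking the string: at [2:9] match '"dn54j"', group 1 = 'dn54j'; at [12:18] match '"n54j"', group 1 = 'n54j'; at [23:29] match '"n54j"', group 1 = 'n54j'.
One capturing group, so `findall` returns just the captured substring from each match — 3 in all.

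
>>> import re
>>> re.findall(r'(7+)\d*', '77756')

['777']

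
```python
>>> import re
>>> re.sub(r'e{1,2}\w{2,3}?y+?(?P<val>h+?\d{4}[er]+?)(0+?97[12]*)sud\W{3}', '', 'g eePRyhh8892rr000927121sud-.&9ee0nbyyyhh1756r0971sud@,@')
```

The pattern matches 1 to 2 of the literal 'e', then 2 to 3 of a word character (lazy), then one or more of the literal 'y' (lazy); then one or more of a literal 'h' (lazy), then exactly 4 of a digit, then one or more of one of [er] (lazy) (captured as 'val'); then one or more of a literal '0' (lazy), then the literal '97', then zero or more of one of [12] (captured); then the literal 'sud', then exactly 3 of a non-word character.
Matches: at [31:56] → 'ee0nbyyyhh1756r0971sud@,@'.
Each match is replaced by ''.

'g eePRyhh8892rr000927121sud-.&9'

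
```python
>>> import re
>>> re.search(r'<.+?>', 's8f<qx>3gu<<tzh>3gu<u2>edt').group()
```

Because the quantifier is non-greedy, it stops expanding at the earliest point where the rest of the pattern can succeed.
The match spans [3:7] → '<qx>'.

'<qx>'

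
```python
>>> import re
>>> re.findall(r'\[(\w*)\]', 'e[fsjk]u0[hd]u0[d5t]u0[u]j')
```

Matches: at [1:7] match '[fsjk]', group 1 = 'fsjk'; at [9:13] match '[hd]', group 1 = 'hd'; at [15:20] match '[d5t]', group 1 = 'd5t'; at [22:25] match '[u]', group 1 = 'u'.
`findall` collects group 1 from each match (4 total).

['fsjk', 'hd', 'd5t', 'u']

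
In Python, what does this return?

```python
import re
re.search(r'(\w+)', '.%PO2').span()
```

(2, 5)

The match spans [2:5] → 'PO2'.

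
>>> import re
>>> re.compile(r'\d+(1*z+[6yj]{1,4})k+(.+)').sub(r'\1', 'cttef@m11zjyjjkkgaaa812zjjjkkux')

This matches one or more of a digit; then zero or more of a literal '1', then one or more of the literal 'z', then 1 to 4 of one of [6yj] (captured); then one or more of a literal 'k'; then one or more of any character (captured).
Each match is replaced using the text its own group 1 captured.

'cttef@mzjyjj'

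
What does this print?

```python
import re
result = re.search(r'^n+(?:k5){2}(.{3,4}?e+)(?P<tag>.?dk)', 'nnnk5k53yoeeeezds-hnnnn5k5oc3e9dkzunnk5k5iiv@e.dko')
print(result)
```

This matches anchored at the start of the string; then one or more of a literal 'n', then the literal 'k5' repeated 2 times; then 3 to 4 of any character (lazy), then one or more of the literal 'e' (captured); then optionally any character, then the literal 'dk' (captured as 'tag').
Here the pattern never matches, so the call returns None.

None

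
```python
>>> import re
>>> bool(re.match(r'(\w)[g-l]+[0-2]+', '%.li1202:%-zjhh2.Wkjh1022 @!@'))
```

False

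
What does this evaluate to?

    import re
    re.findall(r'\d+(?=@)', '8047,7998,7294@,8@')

['7294', '8']

Lookahead/lookbehind check context without consuming it, so the matched span excludes the asserted characters.
Scanning left to right: at [10:14] → '7294'; at [16:17] → '8'.
`findall` yields the raw match text (2 of them) because the pattern has no groups.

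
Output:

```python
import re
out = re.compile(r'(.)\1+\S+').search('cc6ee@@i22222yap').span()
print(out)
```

`\1` has to match the exact text group 1 already captured.
`re.search` scans for the first position where the pattern succeeds.
The match spans [0:16] → 'cc6ee@@i22222yap'.
Captured: group 1 = 'c'.

(0, 16)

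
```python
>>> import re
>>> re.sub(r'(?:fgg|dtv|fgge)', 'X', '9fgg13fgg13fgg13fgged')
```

'9X13X13X13Xed'

`|` is ordered: at each position the engine commits to the first alternative that works.
`sub` substitutes 'X' at each match site.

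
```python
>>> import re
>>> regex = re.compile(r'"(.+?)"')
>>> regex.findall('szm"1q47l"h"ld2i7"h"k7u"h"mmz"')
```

Matches: at [3:10] match '"1q47l"', group 1 = '1q47l'; at [11:18] match '"ld2i7"', group 1 = 'ld2i7'; at [19:24] match '"k7u"', group 1 = 'k7u'; at [25:30] match '"mmz"', group 1 = 'mmz'.
Because there's exactly one group, `findall` drops the full match and keeps group 1 from each hit.

['1q47l', 'ld2i7', 'k7u', 'mmz']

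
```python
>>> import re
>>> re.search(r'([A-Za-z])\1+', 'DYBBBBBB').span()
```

(2, 8)

After group 1 captures some text, `\1` only succeeds where that same text appears again.
The match spans [2:8] → 'BBBBBB'.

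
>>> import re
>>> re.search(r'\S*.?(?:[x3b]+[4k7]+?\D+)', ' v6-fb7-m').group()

'v6-fb7-m'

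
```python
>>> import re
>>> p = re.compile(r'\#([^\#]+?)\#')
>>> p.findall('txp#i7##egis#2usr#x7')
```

['i7', 'egis']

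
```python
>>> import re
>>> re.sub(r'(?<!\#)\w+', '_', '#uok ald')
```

Because the assertion is negative and zero-width, positions next to the forbidden text are skipped.
Matches: at [2:4] → 'ok'; at [5:8] → 'ald'.
Every occurrence is swapped for '_'.

'#u_ _'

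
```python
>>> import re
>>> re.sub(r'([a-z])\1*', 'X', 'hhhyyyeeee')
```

'XXX'

`\1` has to match the exact text group 1 already captured.
Matches: at [0:3] → 'hhh'; at [3:6] → 'yyy'; at [6:10] → 'eeee'.
`sub` substitutes 'X' at each match site.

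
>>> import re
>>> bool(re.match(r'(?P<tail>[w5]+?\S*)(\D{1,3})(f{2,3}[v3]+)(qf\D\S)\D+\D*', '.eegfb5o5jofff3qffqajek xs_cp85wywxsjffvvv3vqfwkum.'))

`re.match` won't scan ahead — the pattern has to work from the very first character.
Here the pattern fails at index 0, so the call returns None, and `bool(None)` is False.

False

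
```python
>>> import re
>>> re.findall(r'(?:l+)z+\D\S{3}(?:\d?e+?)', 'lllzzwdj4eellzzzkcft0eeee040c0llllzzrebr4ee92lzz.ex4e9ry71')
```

The pattern matches one or more of a literal 'l' (non-capturing group); then one or more of the literal 'z', then a non-digit, then exactly 3 of a non-whitespace character; then optionally a digit, then one or more of the literal 'e' (lazy) (non-capturing group).
Lazy quantifiers expand one character at a time until the remainder of the pattern can match.
Walking the string: at [0:10] → 'lllzzwdj4e'; at [11:22] → 'llzzzkcft0e'; at [30:42] → 'llllzzrebr4e'; at [45:53] → 'lzz.ex4e'.
With no groups in the pattern, `findall` gives back each whole match — 4 here.

['lllzzwdj4e', 'llzzzkcft0e', 'llllzzrebr4e', 'lzz.ex4e']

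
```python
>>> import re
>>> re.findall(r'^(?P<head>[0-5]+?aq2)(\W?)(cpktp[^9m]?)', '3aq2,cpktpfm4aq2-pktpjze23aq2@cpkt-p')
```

Pattern: anchored at the start of the string; then one or more of a character in [0-5] (lazy), then the literal 'aq2' (captured as 'head'); then optionally a non-word character (captured); then the literal 'cp', then the literal 'ktp', then optionally any character except [9m] (captured).
`findall` packs the 3 group values into a tuple for every match.

[('3aq2', ',', 'cpktpf')]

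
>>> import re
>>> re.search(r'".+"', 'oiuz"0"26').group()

`search` walks the string left to right and returns the first match it finds.
The match spans [4:7] → '"0"'.

'"0"'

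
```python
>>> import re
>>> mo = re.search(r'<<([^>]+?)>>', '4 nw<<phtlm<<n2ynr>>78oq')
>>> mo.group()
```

'<<phtlm<<n2ynr>>'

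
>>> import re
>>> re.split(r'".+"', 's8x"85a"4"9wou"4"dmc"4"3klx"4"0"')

['s8x', '']

Matches to split on: at [3:32] → '"85a"4"9wou"4"dmc"4"3klx"4"0"'.
Splitting on the pattern gives 2 pieces.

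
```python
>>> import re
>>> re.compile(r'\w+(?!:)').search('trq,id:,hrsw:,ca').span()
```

Because the assertion is negative and zero-width, positions next to the forbidden text are skipped.
`re.search` scans for the first position where the pattern succeeds.
The match spans [0:3] → 'trq'.

(0, 3)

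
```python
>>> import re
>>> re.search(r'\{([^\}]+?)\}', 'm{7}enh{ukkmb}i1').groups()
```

('7',)

The match spans [1:4] → '{7}'.
Captured: group 1 = '7'.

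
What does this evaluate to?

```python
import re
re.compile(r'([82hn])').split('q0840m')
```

Pattern: one of [82hn] (captured).
Matches to split on: at [2:3] → '8'.
Because the pattern has a capturing group, `split` also inserts each captured text between the pieces.

['q0', '8', '40m']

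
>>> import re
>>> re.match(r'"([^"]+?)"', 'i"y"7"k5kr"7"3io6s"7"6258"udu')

None

`re.match` only tries the pattern at the start of the string.
Here the pattern fails at index 0, so the call returns None.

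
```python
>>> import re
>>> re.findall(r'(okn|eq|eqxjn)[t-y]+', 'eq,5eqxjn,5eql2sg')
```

One capturing group, so `findall` returns just the captured substring from the one match — 1 in all.

['eq']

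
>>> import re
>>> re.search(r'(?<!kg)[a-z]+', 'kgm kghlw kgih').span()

(0, 3)

Because the assertion is negative and zero-width, positions next to the forbidden text are skipped.
`search` walks the string left to right and returns the first match it finds.
The match spans [0:3] → 'kgm'.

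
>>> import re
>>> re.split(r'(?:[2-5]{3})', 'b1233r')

This matches exactly 3 of a character in [2-5] (non-capturing group).
Matches to split on: at [2:5] → '233'.
`split` removes every match and returns the 2 fragments in between.

['b1', 'r']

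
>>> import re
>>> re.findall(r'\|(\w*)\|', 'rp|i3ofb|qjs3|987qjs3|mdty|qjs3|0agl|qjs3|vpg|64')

['i3ofb', '987qjs3', 'qjs3', 'qjs3']

`findall` collects group 1 from each match (4 total).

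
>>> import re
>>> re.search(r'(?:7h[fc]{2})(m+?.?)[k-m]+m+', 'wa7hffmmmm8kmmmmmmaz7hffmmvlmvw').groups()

('mm',)

Pattern: the literal '7h', then exactly 2 of one of [fc] (non-capturing group); then one or more of the literal 'm' (lazy), then optionally any character (captured); then one or more of a character in [k-m], then one or more of a literal 'm'.
`search` walks the string left to right and returns the first match it finds.
The match spans [2:10] → '7hffmmmm'.
Captured: group 1 = 'mm'.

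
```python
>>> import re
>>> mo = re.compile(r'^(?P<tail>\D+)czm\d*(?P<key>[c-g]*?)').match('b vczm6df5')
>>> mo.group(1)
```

'b v'

The match spans [0:7] → 'b vczm6'.
Captured: group 1 = 'b v', group 2 = ''.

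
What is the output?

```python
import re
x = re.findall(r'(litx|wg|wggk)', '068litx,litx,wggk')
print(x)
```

`|` is ordered: at each position the engine commits to the first alternative that works.
With a single group, `findall` returns only what that group captured — 3 items.

['litx', 'litx', 'wg']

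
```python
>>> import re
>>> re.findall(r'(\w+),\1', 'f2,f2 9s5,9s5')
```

['f2', '9s5']

`\1` has to match the exact text group 1 already captured.
Matches: at [0:5] match 'f2,f2', group 1 = 'f2'; at [6:13] match '9s5,9s5', group 1 = '9s5'.
Because there's exactly one group, `findall` drops the full match and keeps group 1 from each hit.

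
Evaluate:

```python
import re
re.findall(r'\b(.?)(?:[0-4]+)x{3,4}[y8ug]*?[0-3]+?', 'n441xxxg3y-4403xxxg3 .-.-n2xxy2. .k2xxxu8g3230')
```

Pattern: a word boundary (`\b`, zero-width); then optionally any character (captured); then one or more of a character in [0-4] (non-capturing group); then 3 to 4 of a literal 'x', then zero or more of one of [y8ug] (lazy), then one or more of a character in [0-3] (lazy).
Matches: at [0:9] match 'n441xxxg3', group 1 = 'n'; at [10:20] match '-4403xxxg3', group 1 = '-'; at [34:43] match 'k2xxxu8g3', group 1 = 'k'.
With a single group, `findall` returns only what that group captured — 3 items.

['n', '-', 'k']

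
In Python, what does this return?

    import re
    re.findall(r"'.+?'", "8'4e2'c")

["'4e2'"]

No capturing groups, so `findall` returns the 1 full match string.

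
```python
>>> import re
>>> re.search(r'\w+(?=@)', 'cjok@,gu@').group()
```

'cjok'

The lookaround is zero-width — it requires the adjacent text to match without consuming it, so the asserted text isn't part of the match.
Unlike `match`, `search` isn't anchored — it looks for the pattern anywhere in the string.
The match spans [0:4] → 'cjok'.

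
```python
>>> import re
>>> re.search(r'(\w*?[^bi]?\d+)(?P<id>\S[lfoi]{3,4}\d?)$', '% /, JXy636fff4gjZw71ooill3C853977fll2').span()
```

The match spans [5:38] → 'JXy636fff4gjZw71ooill3C853977fll2'.

(5, 38)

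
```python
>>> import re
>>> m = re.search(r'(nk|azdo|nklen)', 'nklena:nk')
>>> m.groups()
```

('nk',)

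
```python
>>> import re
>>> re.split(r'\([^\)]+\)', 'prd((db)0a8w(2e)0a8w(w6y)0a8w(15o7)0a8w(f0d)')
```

['prd', '0a8w', '0a8w', '0a8w', '0a8w', '']

The string is cut at each match, leaving 6 pieces.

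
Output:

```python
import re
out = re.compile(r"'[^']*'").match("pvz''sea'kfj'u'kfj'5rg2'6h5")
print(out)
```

None

`re.match` only tries the pattern at the start of the string.
Here position 0 doesn't satisfy it, so the call returns None.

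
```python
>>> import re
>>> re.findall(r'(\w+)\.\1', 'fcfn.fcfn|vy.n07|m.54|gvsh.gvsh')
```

['fcfn', 'gvsh']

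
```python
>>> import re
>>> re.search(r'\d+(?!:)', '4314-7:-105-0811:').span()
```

(0, 4)

A negative assertion filters positions out without eating any characters.
`re.search` scans for the first position where the pattern succeeds.
The match spans [0:4] → '4314'.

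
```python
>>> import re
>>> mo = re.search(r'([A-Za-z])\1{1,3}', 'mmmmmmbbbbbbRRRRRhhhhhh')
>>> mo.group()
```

'mmmm'

A backreference is literal: `\1` must see the identical characters the first group matched.
The match spans [0:4] → 'mmmm'.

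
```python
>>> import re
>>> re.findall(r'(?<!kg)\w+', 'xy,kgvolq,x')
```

['xy', 'kgvolq', 'x']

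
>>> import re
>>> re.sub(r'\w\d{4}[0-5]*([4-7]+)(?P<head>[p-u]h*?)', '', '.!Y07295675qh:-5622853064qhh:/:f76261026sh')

'.!h:-hh:/:h'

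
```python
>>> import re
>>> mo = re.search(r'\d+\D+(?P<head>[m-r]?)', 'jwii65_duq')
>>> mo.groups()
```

('',)

Pattern: one or more of a digit; then one or more of a non-digit; then optionally a character in [m-r] (captured as 'head').
`search` walks the string left to right and returns the first match it finds.
The match spans [4:10] → '65_duq'.
Captured: group 1 = ''.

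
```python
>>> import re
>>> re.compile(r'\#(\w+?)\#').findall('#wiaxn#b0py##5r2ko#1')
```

['wiaxn', '5r2ko']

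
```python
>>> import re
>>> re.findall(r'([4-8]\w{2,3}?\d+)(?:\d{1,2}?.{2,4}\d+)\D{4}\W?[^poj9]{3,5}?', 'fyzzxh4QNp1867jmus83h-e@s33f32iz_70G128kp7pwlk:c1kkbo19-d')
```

One capturing group, so `findall` returns just the captured substring from each match — 2 in all.

['4QNp186', '70G12']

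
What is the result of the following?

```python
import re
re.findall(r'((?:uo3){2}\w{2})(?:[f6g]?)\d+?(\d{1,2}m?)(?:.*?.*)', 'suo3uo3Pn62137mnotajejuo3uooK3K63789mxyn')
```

With the lazy modifier that quantifier settles for the fewest repetitions that let the rest of the pattern succeed (the atoms after it are unaffected and can still be greedy).
2 groups means the one result is a tuple of 2 captured strings — 1 here.

[('uo3uo3Pn', '13')]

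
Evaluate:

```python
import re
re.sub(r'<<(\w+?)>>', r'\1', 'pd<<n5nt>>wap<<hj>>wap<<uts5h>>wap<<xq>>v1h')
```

'pdn5ntwaphjwaputs5hwapxqv1h'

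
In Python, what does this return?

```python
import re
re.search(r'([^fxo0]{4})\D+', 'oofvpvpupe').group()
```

This matches exactly 4 of any character except [fxo0] (captured); then one or more of a non-digit.
Unlike `match`, `search` isn't anchored — it looks for the pattern anywhere in the string.
The match spans [3:10] → 'vpvpupe'.
Captured: group 1 = 'vpvp'.

'vpvpupe'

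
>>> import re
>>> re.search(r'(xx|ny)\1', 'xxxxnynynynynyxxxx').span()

(0, 4)

A backreference is literal: `\1` must see the identical characters the first group matched.
The match spans [0:4] → 'xxxx'.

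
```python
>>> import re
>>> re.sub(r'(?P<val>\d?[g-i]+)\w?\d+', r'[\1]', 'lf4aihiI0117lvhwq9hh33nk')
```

The pattern matches optionally a digit, then one or more of a character in [g-i] (captured as 'val'); then optionally a word character; then one or more of a digit.
Each match is replaced using the text its own group 1 captured.

'lf4a[ihi]lvhwq[9hh]nk'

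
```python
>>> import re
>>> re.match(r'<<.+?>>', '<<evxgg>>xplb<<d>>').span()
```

With `match`, the pattern is implicitly anchored at the beginning.
The match spans [0:9] → '<<evxgg>>'.

(0, 9)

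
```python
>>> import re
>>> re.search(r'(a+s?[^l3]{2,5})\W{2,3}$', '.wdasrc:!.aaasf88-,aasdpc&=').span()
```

The pattern matches one or more of the literal 'a', then optionally the literal 's', then 2 to 5 of any character except [l3] (captured); then 2 to 3 of a non-word character; then anchored at the end.
`re.search` tries every starting position until one works.
The match spans [19:27] → 'aasdpc&='.
Captured: group 1 = 'aasdpc'.

(19, 27)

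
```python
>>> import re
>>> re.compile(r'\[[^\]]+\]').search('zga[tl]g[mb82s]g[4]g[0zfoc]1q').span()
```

(3, 7)

`re.search` scans for the first position where the pattern succeeds.
The match spans [3:7] → '[tl]'.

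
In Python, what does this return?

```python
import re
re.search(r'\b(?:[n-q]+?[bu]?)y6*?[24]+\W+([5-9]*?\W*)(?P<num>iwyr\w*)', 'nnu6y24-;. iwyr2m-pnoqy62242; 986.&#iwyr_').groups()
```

The match spans [18:41] → 'pnoqy62242; 986.&#iwyr_'.
Captured: group 1 = '986.&#', group 2 = 'iwyr_'.

('986.&#', 'iwyr_')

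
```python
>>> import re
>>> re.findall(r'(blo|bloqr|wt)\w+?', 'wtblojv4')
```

Matches: at [0:3] match 'wtb', group 1 = 'wt'.
One capturing group, so `findall` returns just the captured substring from the one match — 1 in all.

['wt']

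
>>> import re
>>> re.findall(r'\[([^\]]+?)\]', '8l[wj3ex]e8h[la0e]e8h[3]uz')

['wj3ex', 'la0e', '3']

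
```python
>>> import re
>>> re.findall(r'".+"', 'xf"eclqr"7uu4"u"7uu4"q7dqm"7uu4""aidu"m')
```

['"eclqr"7uu4"u"7uu4"q7dqm"7uu4""aidu"']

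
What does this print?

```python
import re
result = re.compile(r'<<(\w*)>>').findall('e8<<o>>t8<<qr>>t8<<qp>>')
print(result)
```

['o', 'qr', 'qp']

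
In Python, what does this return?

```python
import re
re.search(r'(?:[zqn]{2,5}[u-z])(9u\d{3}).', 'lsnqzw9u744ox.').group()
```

The match spans [2:12] → 'nqzw9u744o'.

'nqzw9u744o'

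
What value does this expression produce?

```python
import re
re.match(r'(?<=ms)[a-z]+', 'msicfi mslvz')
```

Lookahead/lookbehind check context without consuming it, so the matched span excludes the asserted characters.
With `match`, the pattern is implicitly anchored at the beginning.
Here the pattern fails at index 0, so the call returns None.

None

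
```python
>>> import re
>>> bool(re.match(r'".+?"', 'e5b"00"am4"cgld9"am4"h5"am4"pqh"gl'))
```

False

`re.match` only tries the pattern at the start of the string.
Here the string doesn't start with a match, so the call returns None, and `bool(None)` is False.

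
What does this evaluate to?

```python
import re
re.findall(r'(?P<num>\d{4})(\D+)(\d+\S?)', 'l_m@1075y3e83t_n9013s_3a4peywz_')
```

This matches exactly 4 of a digit (captured as 'num'); then one or more of a non-digit (captured); then one or more of a digit, then optionally a non-whitespace character (captured).
Scanning left to right: at [4:11] match '1075y3e', groups = ('1075', 'y', '3e'); at [16:24] match '9013s_3a', groups = ('9013', 's_', '3a').
Multiple groups make `findall` return tuples — one 3-tuple for each match.

[('1075', 'y', '3e'), ('9013', 's_', '3a')]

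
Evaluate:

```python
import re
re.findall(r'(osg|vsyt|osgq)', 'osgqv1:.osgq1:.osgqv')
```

`|` is ordered: at each position the engine commits to the first alternative that works.
Matches: at [0:3] match 'osg', group 1 = 'osg'; at [8:11] match 'osg', group 1 = 'osg'; at [15:18] match 'osg', group 1 = 'osg'.
Because there's exactly one group, `findall` drops the full match and keeps group 1 from each hit.

['osg', 'osg', 'osg']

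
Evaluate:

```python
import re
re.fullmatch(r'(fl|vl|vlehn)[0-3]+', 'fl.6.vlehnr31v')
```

None

`re.fullmatch` requires the pattern to consume the entire string.
Here the pattern can't cover the whole string, so the call returns None.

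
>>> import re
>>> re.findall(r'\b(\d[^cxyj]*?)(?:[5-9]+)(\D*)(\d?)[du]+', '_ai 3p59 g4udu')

[('3p', ' g', '4')]

With the lazy modifier that quantifier settles for the fewest repetitions that let the rest of the pattern succeed (the atoms after it are unaffected and can still be greedy).
Multiple groups make `findall` return tuples — one 3-tuple for the one match.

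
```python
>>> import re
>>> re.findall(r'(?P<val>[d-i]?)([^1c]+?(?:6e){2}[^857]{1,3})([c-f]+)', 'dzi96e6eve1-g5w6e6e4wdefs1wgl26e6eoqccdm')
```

Pattern: optionally a character in [d-i] (captured as 'val'); then one or more of any character except [1c] (lazy), then the literal '6e' repeated 2 times, then 1 to 3 of any character except [857] (captured); then one or more of a character in [c-f] (captured).
Matches: at [0:10] match 'dzi96e6eve', groups = ('d', 'zi96e6ev', 'e'); at [11:24] match '-g5w6e6e4wdef', groups = ('', '-g5w6e6e4wd', 'ef'); at [26:39] match 'wgl26e6eoqccd', groups = ('', 'wgl26e6eoqc', 'cd').
3 groups means each result is a tuple of 3 captured strings — 3 here.

[('d', 'zi96e6ev', 'e'), ('', '-g5w6e6e4wd', 'ef'), ('', 'wgl26e6eoqc', 'cd')]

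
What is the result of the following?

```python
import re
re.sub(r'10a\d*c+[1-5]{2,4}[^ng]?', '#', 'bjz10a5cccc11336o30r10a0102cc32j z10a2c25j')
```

This matches the literal '10a', then zero or more of a digit; then one or more of a literal 'c'; then 2 to 4 of a character in [1-5], then optionally any character except [ng].
Matches: at [3:16] → '10a5cccc11336'; at [20:32] → '10a0102cc32j'; at [34:42] → '10a2c25j'.
Each match is replaced by '#'.

'bjz#o30r# z#'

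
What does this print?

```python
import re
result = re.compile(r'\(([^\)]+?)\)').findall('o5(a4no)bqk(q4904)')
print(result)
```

['a4no', 'q4904']

Matches: at [2:8] match '(a4no)', group 1 = 'a4no'; at [11:18] match '(q4904)', group 1 = 'q4904'.
One capturing group, so `findall` returns just the captured substring from each match — 2 in all.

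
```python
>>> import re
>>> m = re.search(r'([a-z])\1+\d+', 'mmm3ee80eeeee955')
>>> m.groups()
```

A backreference is literal: `\1` must see the identical characters the first group matched.
Unlike `match`, `search` isn't anchored — it looks for the pattern anywhere in the string.
The match spans [0:4] → 'mmm3'.
Captured: group 1 = 'm'.

('m',)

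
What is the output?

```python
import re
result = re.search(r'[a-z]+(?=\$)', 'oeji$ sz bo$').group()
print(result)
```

oeji

Because the assertion is zero-width, the text it checks is not consumed and won't appear in the result.
The match spans [0:4] → 'oeji'.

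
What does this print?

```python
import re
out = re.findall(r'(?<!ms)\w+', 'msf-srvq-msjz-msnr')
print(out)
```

Because the assertion is negative and zero-width, positions next to the forbidden text are skipped.
Scanning left to right: at [0:3] → 'msf'; at [4:8] → 'srvq'; at [9:13] → 'msjz'; at [14:18] → 'msnr'.
`findall` yields the raw match text (4 of them) because the pattern has no groups.

['msf', 'srvq', 'msjz', 'msnr']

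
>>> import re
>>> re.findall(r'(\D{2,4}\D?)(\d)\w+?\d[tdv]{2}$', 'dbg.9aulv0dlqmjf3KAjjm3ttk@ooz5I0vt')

[('k@ooz', '5')]

The pattern matches 2 to 4 of a non-digit, then optionally a non-digit (captured); then a digit (captured); then one or more of a word character (lazy), then a digit, then exactly 2 of one of [tdv]; then anchored at the end.
`findall` packs the 2 group values into a tuple for every match.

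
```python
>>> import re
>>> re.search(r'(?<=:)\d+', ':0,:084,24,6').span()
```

(1, 2)

The lookaround is zero-width — it requires the adjacent text to match without consuming it, so the asserted text isn't part of the match.
Unlike `match`, `search` isn't anchored — it looks for the pattern anywhere in the string.
The match spans [1:2] → '0'.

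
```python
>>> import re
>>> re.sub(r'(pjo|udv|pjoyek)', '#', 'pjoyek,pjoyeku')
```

'#yek,#yeku'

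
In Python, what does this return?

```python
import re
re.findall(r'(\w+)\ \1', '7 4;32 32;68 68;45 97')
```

['32', '68']

`\1` is not a pattern — it's the concrete string captured by group 1, re-applied verbatim.
`findall` collects group 1 from each match (2 total).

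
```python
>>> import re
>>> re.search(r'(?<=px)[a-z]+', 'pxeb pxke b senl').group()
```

Lookahead/lookbehind check context without consuming it, so the matched span excludes the asserted characters.
The match spans [2:4] → 'eb'.

'eb'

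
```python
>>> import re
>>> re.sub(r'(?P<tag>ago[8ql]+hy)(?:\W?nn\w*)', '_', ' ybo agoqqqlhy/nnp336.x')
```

The pattern matches the literal 'ago', then one or more of one of [8ql], then the literal 'hy' (captured as 'tag'); then optionally a non-word character, then the literal 'nn', then zero or more of a word character (non-capturing group).
Each match is replaced by '_'.

' ybo _.x'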